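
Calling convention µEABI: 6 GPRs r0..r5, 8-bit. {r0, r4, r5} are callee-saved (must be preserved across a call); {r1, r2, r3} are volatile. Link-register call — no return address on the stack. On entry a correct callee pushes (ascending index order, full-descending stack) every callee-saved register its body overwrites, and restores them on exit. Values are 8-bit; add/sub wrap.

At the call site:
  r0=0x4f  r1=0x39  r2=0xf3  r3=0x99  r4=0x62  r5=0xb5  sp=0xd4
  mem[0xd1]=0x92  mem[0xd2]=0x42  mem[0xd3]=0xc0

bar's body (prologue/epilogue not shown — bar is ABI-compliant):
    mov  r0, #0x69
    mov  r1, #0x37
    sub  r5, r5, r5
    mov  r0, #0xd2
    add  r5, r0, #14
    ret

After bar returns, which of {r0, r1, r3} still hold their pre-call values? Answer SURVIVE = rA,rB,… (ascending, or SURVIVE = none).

SURVIVE = r0,r3

prologue: push r0 -> mem[0xd3]=0x4f, sp=0xd3
prologue: push r5 -> mem[0xd2]=0xb5, sp=0xd2
body[0] mov  r0, #0x69 -> r0=0x69
body[1] mov  r1, #0x37 -> r1=0x37
body[2] sub  r5, r5, r5 -> r5=0x00
body[3] mov  r0, #0xd2 -> r0=0xd2
body[4] add  r5, r0, #14 -> r5=0xe0
epilogue: pop r5=0xb5, sp=0xd3
epilogue: pop r0=0x4f, sp=0xd4
r0: callee-saved, written=True
r1: caller-saved, written=True
r3: caller-saved, written=False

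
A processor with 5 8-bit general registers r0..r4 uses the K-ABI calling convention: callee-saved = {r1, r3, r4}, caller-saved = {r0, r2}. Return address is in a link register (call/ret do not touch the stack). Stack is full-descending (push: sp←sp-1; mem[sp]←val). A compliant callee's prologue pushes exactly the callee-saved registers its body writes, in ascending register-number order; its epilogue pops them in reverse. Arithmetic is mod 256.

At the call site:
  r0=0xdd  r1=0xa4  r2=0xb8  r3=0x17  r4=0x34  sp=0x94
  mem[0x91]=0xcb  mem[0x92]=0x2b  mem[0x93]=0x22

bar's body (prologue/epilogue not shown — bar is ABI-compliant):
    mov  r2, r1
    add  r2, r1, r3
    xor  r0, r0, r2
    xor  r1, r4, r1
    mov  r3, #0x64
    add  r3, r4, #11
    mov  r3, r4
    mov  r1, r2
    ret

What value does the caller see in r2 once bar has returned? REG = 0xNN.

REG = 0xbb

prologue: push r1 -> mem[0x93]=0xa4, sp=0x93
prologue: push r3 -> mem[0x92]=0x17, sp=0x92
body[0] mov  r2, r1 -> r2=0xa4
body[1] add  r2, r1, r3 -> r2=0xbb
body[2] xor  r0, r0, r2 -> r0=0x66
body[3] xor  r1, r4, r1 -> r1=0x90
body[4] mov  r3, #0x64 -> r3=0x64
body[5] add  r3, r4, #11 -> r3=0x3f
body[6] mov  r3, r4 -> r3=0x34
body[7] mov  r1, r2 -> r1=0xbb
epilogue: pop r3=0x17, sp=0x93
epilogue: pop r1=0xa4, sp=0x94
r2 is caller-saved -> body value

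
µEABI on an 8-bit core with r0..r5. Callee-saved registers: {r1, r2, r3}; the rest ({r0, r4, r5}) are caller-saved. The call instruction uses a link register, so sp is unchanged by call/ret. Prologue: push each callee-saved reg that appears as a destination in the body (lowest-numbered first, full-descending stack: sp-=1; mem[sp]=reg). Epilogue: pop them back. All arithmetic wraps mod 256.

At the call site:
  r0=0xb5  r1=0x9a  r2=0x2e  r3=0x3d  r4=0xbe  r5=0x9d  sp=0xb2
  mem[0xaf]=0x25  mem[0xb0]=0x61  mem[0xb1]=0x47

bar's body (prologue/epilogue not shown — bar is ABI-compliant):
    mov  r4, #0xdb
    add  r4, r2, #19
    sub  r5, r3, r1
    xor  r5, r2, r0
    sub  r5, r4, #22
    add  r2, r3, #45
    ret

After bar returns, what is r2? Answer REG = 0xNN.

REG = 0x2e

prologue: push r2 -> mem[0xb1]=0x2e, sp=0xb1
body[0] mov  r4, #0xdb -> r4=0xdb
body[1] add  r4, r2, #19 -> r4=0x41
body[2] sub  r5, r3, r1 -> r5=0xa3
body[3] xor  r5, r2, r0 -> r5=0x9b
body[4] sub  r5, r4, #22 -> r5=0x2b
body[5] add  r2, r3, #45 -> r2=0x6a
epilogue: pop r2=0x2e, sp=0xb2
r2 is callee-saved -> restored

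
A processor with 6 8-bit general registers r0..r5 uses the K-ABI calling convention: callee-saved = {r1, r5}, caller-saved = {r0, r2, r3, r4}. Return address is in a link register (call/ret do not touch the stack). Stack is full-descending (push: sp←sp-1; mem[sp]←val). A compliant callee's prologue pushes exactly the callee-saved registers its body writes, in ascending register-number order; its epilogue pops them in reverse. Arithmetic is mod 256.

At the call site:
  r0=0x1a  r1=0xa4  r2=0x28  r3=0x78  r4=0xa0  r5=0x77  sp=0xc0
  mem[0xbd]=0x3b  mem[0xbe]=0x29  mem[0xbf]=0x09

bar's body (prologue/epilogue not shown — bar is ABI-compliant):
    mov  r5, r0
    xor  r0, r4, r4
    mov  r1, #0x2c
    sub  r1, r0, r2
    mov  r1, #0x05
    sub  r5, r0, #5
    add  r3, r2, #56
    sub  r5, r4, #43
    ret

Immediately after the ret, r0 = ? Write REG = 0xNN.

REG = 0x00

prologue: push r1 → mem[0xbf]=0xa4, sp=0xbf
prologue: push r5 → mem[0xbe]=0x77, sp=0xbe
body[0] mov  r5, r0 → r5=0x1a
body[1] xor  r0, r4, r4 → r0=0x00
body[2] mov  r1, #0x2c → r1=0x2c
body[3] sub  r1, r0, r2 → r1=0xd8
body[4] mov  r1, #0x05 → r1=0x05
body[5] sub  r5, r0, #5 → r5=0xfb
body[6] add  r3, r2, #56 → r3=0x60
body[7] sub  r5, r4, #43 → r5=0x75
epilogue: pop r5=0x77, sp=0xbf
epilogue: pop r1=0xa4, sp=0xc0
r0 is caller-saved → body value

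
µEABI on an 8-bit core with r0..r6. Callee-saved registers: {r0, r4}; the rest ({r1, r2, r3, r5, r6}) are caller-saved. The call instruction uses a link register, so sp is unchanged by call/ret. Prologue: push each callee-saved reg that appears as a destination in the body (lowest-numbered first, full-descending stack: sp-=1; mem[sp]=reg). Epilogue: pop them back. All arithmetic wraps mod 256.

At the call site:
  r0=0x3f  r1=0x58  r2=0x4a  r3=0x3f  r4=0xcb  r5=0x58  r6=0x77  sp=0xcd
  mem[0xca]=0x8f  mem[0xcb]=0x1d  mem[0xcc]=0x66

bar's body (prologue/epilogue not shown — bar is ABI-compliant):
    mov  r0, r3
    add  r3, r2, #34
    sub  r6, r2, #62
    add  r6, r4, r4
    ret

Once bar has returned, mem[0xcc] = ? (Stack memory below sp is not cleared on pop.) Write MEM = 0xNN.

MEM = 0x3f

prologue: push r0 -> mem[0xcc]=0x3f, sp=0xcc
body[0] mov  r0, r3 -> r0=0x3f
body[1] add  r3, r2, #34 -> r3=0x6c
body[2] sub  r6, r2, #62 -> r6=0x0c
body[3] add  r6, r4, r4 -> r6=0x96
epilogue: pop r0=0x3f, sp=0xcd
prologue pushed ['r0'] at ['0xcc']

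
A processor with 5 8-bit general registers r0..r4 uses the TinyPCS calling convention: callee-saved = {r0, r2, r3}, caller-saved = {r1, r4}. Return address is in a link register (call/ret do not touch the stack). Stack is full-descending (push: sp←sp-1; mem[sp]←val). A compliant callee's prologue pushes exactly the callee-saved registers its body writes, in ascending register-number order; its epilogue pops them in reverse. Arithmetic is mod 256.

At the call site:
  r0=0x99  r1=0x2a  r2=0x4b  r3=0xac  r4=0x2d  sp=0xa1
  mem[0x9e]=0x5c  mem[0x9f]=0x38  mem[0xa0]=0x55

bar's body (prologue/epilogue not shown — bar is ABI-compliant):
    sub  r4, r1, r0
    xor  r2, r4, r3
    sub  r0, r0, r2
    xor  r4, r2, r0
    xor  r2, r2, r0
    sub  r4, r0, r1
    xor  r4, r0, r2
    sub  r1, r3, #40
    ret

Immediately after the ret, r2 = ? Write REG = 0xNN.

prologue: push r0 -> mem[0xa0]=0x99, sp=0xa0
prologue: push r2 -> mem[0x9f]=0x4b, sp=0x9f
body[0] sub  r4, r1, r0 -> r4=0x91
body[1] xor  r2, r4, r3 -> r2=0x3d
body[2] sub  r0, r0, r2 -> r0=0x5c
body[3] xor  r4, r2, r0 -> r4=0x61
body[4] xor  r2, r2, r0 -> r2=0x61
body[5] sub  r4, r0, r1 -> r4=0x32
body[6] xor  r4, r0, r2 -> r4=0x3d
body[7] sub  r1, r3, #40 -> r1=0x84
epilogue: pop r2=0x4b, sp=0xa0
epilogue: pop r0=0x99, sp=0xa1
r2 is callee-saved -> restored

REG = 0x4b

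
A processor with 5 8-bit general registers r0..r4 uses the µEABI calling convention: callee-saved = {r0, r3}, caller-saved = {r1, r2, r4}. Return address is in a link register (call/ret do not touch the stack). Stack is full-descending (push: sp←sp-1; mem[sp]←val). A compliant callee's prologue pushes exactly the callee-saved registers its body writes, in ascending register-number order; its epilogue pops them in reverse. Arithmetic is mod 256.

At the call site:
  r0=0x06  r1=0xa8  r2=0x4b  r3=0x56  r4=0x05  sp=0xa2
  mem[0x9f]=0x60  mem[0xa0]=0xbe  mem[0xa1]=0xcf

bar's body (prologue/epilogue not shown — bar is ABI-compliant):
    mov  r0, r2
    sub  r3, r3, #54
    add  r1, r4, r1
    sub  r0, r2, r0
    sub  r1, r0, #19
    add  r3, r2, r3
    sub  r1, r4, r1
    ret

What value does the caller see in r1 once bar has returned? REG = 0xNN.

REG = 0x18

prologue: push r0 -> mem[0xa1]=0x06, sp=0xa1
prologue: push r3 -> mem[0xa0]=0x56, sp=0xa0
body[0] mov  r0, r2 -> r0=0x4b
body[1] sub  r3, r3, #54 -> r3=0x20
body[2] add  r1, r4, r1 -> r1=0xad
body[3] sub  r0, r2, r0 -> r0=0x00
body[4] sub  r1, r0, #19 -> r1=0xed
body[5] add  r3, r2, r3 -> r3=0x6b
body[6] sub  r1, r4, r1 -> r1=0x18
epilogue: pop r3=0x56, sp=0xa1
epilogue: pop r0=0x06, sp=0xa2
r1 is caller-saved -> body value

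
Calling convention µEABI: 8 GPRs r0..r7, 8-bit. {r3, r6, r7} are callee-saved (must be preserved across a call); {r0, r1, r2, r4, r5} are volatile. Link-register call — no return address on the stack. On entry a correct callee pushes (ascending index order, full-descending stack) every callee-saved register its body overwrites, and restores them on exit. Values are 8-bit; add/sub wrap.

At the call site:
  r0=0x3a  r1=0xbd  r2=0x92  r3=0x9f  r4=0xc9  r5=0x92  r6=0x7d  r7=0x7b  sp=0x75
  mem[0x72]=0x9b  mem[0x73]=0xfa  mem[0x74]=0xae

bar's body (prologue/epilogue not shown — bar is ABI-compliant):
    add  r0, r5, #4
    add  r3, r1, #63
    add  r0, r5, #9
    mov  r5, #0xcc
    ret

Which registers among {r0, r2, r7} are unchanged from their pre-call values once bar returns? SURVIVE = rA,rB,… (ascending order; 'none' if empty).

SURVIVE = r2,r7

prologue: push r3 → mem[0x74]=0x9f, sp=0x74
body[0] add  r0, r5, #4 → r0=0x96
body[1] add  r3, r1, #63 → r3=0xfc
body[2] add  r0, r5, #9 → r0=0x9b
body[3] mov  r5, #0xcc → r5=0xcc
epilogue: pop r3=0x9f, sp=0x75
r0: caller-saved, written=True
r2: caller-saved, written=False
r7: callee-saved, written=False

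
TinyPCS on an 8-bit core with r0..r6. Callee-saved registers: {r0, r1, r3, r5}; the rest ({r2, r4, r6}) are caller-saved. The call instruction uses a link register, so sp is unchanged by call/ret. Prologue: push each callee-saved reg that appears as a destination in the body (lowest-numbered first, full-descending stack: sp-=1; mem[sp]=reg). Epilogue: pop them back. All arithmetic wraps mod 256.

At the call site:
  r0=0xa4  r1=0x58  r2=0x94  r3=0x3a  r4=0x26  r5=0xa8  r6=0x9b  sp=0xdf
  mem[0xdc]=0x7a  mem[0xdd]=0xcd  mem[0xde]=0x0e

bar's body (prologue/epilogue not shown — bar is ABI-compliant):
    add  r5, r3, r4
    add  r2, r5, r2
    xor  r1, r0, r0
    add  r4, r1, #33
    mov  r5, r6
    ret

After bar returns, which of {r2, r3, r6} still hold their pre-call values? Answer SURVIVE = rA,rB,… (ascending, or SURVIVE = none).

SURVIVE = r3,r6

prologue: push r1 -> mem[0xde]=0x58, sp=0xde
prologue: push r5 -> mem[0xdd]=0xa8, sp=0xdd
body[0] add  r5, r3, r4 -> r5=0x60
body[1] add  r2, r5, r2 -> r2=0xf4
body[2] xor  r1, r0, r0 -> r1=0x00
body[3] add  r4, r1, #33 -> r4=0x21
body[4] mov  r5, r6 -> r5=0x9b
epilogue: pop r5=0xa8, sp=0xde
epilogue: pop r1=0x58, sp=0xdf
r2: caller-saved, written=True
r3: callee-saved, written=False
r6: caller-saved, written=False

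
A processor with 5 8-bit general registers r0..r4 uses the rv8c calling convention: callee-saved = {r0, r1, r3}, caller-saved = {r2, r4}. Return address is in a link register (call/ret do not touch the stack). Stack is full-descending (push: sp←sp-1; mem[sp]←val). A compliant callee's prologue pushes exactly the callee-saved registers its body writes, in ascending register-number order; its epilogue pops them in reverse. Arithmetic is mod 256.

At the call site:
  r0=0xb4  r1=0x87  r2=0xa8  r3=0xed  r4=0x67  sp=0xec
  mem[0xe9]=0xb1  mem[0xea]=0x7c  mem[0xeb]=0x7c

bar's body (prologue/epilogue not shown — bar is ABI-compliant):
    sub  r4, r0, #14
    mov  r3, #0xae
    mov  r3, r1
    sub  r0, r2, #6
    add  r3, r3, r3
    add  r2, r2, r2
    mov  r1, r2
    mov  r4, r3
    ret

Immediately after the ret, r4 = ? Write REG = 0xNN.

prologue: push r0 → mem[0xeb]=0xb4, sp=0xeb
prologue: push r1 → mem[0xea]=0x87, sp=0xea
prologue: push r3 → mem[0xe9]=0xed, sp=0xe9
body[0] sub  r4, r0, #14 → r4=0xa6
body[1] mov  r3, #0xae → r3=0xae
body[2] mov  r3, r1 → r3=0x87
body[3] sub  r0, r2, #6 → r0=0xa2
body[4] add  r3, r3, r3 → r3=0x0e
body[5] add  r2, r2, r2 → r2=0x50
body[6] mov  r1, r2 → r1=0x50
body[7] mov  r4, r3 → r4=0x0e
epilogue: pop r3=0xed, sp=0xea
epilogue: pop r1=0x87, sp=0xeb
epilogue: pop r0=0xb4, sp=0xec
r4 is caller-saved → body value

REG = 0x0e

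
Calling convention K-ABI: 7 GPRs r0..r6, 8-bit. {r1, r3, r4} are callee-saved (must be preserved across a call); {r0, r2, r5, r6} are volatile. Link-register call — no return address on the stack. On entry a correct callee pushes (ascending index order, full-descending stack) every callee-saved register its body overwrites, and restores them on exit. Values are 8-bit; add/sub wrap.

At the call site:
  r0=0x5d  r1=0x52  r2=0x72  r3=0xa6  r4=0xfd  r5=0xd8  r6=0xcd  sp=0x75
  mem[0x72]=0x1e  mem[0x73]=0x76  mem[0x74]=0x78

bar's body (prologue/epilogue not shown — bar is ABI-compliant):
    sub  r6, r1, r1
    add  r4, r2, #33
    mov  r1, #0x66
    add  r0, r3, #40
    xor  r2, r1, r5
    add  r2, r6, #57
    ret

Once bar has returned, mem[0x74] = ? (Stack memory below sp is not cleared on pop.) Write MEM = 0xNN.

prologue: push r1 → mem[0x74]=0x52, sp=0x74
prologue: push r4 → mem[0x73]=0xfd, sp=0x73
body[0] sub  r6, r1, r1 → r6=0x00
body[1] add  r4, r2, #33 → r4=0x93
body[2] mov  r1, #0x66 → r1=0x66
body[3] add  r0, r3, #40 → r0=0xce
body[4] xor  r2, r1, r5 → r2=0xbe
body[5] add  r2, r6, #57 → r2=0x39
epilogue: pop r4=0xfd, sp=0x74
epilogue: pop r1=0x52, sp=0x75
prologue pushed ['r1', 'r4'] at ['0x74', '0x73']

MEM = 0x52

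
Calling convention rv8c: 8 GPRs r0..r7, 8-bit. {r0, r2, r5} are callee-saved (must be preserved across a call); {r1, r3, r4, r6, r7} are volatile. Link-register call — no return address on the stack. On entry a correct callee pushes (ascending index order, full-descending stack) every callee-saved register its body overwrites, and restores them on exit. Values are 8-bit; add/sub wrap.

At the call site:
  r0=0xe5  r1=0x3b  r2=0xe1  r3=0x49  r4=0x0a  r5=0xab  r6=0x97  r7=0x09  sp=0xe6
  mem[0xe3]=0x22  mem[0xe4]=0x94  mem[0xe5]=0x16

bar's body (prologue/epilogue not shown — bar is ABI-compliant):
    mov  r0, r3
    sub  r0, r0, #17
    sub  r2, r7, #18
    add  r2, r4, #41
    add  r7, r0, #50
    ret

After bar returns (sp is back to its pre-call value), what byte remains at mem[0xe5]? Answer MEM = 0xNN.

MEM = 0xe5

prologue: push r0 → mem[0xe5]=0xe5, sp=0xe5
prologue: push r2 → mem[0xe4]=0xe1, sp=0xe4
body[0] mov  r0, r3 → r0=0x49
body[1] sub  r0, r0, #17 → r0=0x38
body[2] sub  r2, r7, #18 → r2=0xf7
body[3] add  r2, r4, #41 → r2=0x33
body[4] add  r7, r0, #50 → r7=0x6a
epilogue: pop r2=0xe1, sp=0xe5
epilogue: pop r0=0xe5, sp=0xe6
prologue pushed ['r0', 'r2'] at ['0xe5', '0xe4']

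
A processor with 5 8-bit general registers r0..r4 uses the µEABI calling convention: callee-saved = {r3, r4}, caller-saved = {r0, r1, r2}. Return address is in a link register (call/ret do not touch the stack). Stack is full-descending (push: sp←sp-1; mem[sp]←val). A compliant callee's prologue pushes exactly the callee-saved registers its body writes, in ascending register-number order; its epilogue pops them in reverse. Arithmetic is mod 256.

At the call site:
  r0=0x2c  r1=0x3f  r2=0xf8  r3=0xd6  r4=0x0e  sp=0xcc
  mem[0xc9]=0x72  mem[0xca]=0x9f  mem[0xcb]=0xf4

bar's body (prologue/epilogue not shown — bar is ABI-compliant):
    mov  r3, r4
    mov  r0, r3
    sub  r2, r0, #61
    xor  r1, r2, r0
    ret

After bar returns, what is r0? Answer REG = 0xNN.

prologue: push r3 -> mem[0xcb]=0xd6, sp=0xcb
body[0] mov  r3, r4 -> r3=0x0e
body[1] mov  r0, r3 -> r0=0x0e
body[2] sub  r2, r0, #61 -> r2=0xd1
body[3] xor  r1, r2, r0 -> r1=0xdf
epilogue: pop r3=0xd6, sp=0xcc
r0 is caller-saved -> body value

REG = 0x0e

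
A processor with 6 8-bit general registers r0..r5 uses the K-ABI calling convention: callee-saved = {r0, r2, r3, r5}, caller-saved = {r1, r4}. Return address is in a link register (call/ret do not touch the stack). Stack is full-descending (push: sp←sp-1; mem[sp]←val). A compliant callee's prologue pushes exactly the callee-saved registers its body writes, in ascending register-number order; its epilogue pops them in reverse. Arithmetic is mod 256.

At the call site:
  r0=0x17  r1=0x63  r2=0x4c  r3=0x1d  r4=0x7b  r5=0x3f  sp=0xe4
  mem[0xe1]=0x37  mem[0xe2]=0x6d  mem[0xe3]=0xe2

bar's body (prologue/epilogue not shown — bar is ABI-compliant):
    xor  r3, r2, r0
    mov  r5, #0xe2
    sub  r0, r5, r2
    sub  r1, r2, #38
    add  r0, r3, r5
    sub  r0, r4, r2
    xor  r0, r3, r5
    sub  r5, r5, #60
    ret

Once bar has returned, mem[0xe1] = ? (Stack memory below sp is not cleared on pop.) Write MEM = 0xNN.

MEM = 0x3f

prologue: push r0 -> mem[0xe3]=0x17, sp=0xe3
prologue: push r3 -> mem[0xe2]=0x1d, sp=0xe2
prologue: push r5 -> mem[0xe1]=0x3f, sp=0xe1
body[0] xor  r3, r2, r0 -> r3=0x5b
body[1] mov  r5, #0xe2 -> r5=0xe2
body[2] sub  r0, r5, r2 -> r0=0x96
body[3] sub  r1, r2, #38 -> r1=0x26
body[4] add  r0, r3, r5 -> r0=0x3d
body[5] sub  r0, r4, r2 -> r0=0x2f
body[6] xor  r0, r3, r5 -> r0=0xb9
body[7] sub  r5, r5, #60 -> r5=0xa6
epilogue: pop r5=0x3f, sp=0xe2
epilogue: pop r3=0x1d, sp=0xe3
epilogue: pop r0=0x17, sp=0xe4
prologue pushed ['r0', 'r3', 'r5'] at ['0xe3', '0xe2', '0xe1']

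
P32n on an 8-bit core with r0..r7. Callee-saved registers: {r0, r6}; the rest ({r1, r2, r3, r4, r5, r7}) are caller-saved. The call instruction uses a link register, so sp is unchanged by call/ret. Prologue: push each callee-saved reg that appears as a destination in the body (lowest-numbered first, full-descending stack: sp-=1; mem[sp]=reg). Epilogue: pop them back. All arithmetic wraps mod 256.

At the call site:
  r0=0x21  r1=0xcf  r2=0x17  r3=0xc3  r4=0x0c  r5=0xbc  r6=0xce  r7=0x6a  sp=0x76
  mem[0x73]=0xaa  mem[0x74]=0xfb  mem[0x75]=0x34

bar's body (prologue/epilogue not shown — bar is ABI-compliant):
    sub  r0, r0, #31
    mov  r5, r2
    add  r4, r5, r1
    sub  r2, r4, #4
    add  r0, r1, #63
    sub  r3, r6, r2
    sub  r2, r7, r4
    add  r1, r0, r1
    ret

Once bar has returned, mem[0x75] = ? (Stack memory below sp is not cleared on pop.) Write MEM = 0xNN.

MEM = 0x21

prologue: push r0 -> mem[0x75]=0x21, sp=0x75
body[0] sub  r0, r0, #31 -> r0=0x02
body[1] mov  r5, r2 -> r5=0x17
body[2] add  r4, r5, r1 -> r4=0xe6
body[3] sub  r2, r4, #4 -> r2=0xe2
body[4] add  r0, r1, #63 -> r0=0x0e
body[5] sub  r3, r6, r2 -> r3=0xec
body[6] sub  r2, r7, r4 -> r2=0x84
body[7] add  r1, r0, r1 -> r1=0xdd
epilogue: pop r0=0x21, sp=0x76
prologue pushed ['r0'] at ['0x75']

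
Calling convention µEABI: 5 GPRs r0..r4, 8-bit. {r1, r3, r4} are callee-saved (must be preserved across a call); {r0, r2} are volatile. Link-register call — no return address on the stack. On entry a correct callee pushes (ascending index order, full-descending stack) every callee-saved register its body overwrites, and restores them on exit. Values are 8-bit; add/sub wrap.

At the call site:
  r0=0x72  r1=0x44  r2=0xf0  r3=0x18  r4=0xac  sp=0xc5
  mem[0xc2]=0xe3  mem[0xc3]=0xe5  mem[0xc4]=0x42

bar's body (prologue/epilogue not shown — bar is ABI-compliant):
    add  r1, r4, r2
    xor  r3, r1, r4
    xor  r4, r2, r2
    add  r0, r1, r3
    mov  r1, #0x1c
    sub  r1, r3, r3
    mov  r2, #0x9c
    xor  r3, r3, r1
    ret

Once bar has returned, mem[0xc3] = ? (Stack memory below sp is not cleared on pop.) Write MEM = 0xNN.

prologue: push r1 → mem[0xc4]=0x44, sp=0xc4
prologue: push r3 → mem[0xc3]=0x18, sp=0xc3
prologue: push r4 → mem[0xc2]=0xac, sp=0xc2
body[0] add  r1, r4, r2 → r1=0x9c
body[1] xor  r3, r1, r4 → r3=0x30
body[2] xor  r4, r2, r2 → r4=0x00
body[3] add  r0, r1, r3 → r0=0xcc
body[4] mov  r1, #0x1c → r1=0x1c
body[5] sub  r1, r3, r3 → r1=0x00
body[6] mov  r2, #0x9c → r2=0x9c
body[7] xor  r3, r3, r1 → r3=0x30
epilogue: pop r4=0xac, sp=0xc3
epilogue: pop r3=0x18, sp=0xc4
epilogue: pop r1=0x44, sp=0xc5
prologue pushed ['r1', 'r3', 'r4'] at ['0xc4', '0xc3', '0xc2']

MEM = 0x18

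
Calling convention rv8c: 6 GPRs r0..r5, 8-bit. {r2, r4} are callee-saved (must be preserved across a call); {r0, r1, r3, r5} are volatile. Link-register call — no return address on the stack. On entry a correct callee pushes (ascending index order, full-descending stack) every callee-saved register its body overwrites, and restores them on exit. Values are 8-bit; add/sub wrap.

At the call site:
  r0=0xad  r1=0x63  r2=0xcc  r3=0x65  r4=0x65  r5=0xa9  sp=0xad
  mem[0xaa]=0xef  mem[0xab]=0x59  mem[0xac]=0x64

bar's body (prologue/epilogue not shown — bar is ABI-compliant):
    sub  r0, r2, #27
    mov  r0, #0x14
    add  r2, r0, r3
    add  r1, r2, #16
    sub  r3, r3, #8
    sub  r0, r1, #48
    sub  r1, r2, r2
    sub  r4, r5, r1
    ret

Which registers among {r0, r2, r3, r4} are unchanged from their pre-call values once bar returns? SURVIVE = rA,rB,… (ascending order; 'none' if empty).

prologue: push r2 -> mem[0xac]=0xcc, sp=0xac
prologue: push r4 -> mem[0xab]=0x65, sp=0xab
body[0] sub  r0, r2, #27 -> r0=0xb1
body[1] mov  r0, #0x14 -> r0=0x14
body[2] add  r2, r0, r3 -> r2=0x79
body[3] add  r1, r2, #16 -> r1=0x89
body[4] sub  r3, r3, #8 -> r3=0x5d
body[5] sub  r0, r1, #48 -> r0=0x59
body[6] sub  r1, r2, r2 -> r1=0x00
body[7] sub  r4, r5, r1 -> r4=0xa9
epilogue: pop r4=0x65, sp=0xac
epilogue: pop r2=0xcc, sp=0xad
r0: caller-saved, written=True
r2: callee-saved, written=True
r3: caller-saved, written=True
r4: callee-saved, written=True

SURVIVE = r2,r4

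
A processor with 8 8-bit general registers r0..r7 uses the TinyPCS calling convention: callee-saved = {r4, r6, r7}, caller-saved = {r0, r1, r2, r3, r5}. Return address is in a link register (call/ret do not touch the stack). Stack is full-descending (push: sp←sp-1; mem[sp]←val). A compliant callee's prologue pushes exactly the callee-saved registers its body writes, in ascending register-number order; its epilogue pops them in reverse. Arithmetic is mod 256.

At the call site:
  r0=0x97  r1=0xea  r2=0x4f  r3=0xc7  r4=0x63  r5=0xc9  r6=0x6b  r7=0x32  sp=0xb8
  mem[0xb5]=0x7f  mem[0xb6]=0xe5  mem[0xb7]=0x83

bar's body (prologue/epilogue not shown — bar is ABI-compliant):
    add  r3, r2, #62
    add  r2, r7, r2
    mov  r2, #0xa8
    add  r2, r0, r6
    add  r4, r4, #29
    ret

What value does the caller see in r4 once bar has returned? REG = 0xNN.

REG = 0x63

prologue: push r4 -> mem[0xb7]=0x63, sp=0xb7
body[0] add  r3, r2, #62 -> r3=0x8d
body[1] add  r2, r7, r2 -> r2=0x81
body[2] mov  r2, #0xa8 -> r2=0xa8
body[3] add  r2, r0, r6 -> r2=0x02
body[4] add  r4, r4, #29 -> r4=0x80
epilogue: pop r4=0x63, sp=0xb8
r4 is callee-saved -> restored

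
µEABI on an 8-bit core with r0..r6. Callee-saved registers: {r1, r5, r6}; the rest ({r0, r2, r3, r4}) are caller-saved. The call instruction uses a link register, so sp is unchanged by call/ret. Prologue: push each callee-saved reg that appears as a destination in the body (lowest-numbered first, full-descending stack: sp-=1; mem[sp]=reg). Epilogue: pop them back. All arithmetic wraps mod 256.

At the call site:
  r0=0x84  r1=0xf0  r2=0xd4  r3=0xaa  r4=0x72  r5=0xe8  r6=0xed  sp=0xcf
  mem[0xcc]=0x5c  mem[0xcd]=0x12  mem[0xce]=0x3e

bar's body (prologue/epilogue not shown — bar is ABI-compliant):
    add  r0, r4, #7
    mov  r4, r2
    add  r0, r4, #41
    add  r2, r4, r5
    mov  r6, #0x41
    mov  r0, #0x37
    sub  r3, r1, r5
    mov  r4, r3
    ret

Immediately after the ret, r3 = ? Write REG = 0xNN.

prologue: push r6 → mem[0xce]=0xed, sp=0xce
body[0] add  r0, r4, #7 → r0=0x79
body[1] mov  r4, r2 → r4=0xd4
body[2] add  r0, r4, #41 → r0=0xfd
body[3] add  r2, r4, r5 → r2=0xbc
body[4] mov  r6, #0x41 → r6=0x41
body[5] mov  r0, #0x37 → r0=0x37
body[6] sub  r3, r1, r5 → r3=0x08
body[7] mov  r4, r3 → r4=0x08
epilogue: pop r6=0xed, sp=0xcf
r3 is caller-saved → body value

REG = 0x08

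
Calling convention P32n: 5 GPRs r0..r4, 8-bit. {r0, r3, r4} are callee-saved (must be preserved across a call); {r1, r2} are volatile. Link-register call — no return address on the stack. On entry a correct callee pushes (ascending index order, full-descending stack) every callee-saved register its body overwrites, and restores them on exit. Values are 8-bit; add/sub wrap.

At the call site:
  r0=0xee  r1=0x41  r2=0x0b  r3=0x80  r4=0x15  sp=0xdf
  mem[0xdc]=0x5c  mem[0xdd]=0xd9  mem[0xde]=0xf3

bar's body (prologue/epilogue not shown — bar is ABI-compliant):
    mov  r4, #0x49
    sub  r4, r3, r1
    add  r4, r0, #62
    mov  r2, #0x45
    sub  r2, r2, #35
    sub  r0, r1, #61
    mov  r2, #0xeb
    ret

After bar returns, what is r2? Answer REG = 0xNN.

prologue: push r0 → mem[0xde]=0xee, sp=0xde
prologue: push r4 → mem[0xdd]=0x15, sp=0xdd
body[0] mov  r4, #0x49 → r4=0x49
body[1] sub  r4, r3, r1 → r4=0x3f
body[2] add  r4, r0, #62 → r4=0x2c
body[3] mov  r2, #0x45 → r2=0x45
body[4] sub  r2, r2, #35 → r2=0x22
body[5] sub  r0, r1, #61 → r0=0x04
body[6] mov  r2, #0xeb → r2=0xeb
epilogue: pop r4=0x15, sp=0xde
epilogue: pop r0=0xee, sp=0xdf
r2 is caller-saved → body value

REG = 0xeb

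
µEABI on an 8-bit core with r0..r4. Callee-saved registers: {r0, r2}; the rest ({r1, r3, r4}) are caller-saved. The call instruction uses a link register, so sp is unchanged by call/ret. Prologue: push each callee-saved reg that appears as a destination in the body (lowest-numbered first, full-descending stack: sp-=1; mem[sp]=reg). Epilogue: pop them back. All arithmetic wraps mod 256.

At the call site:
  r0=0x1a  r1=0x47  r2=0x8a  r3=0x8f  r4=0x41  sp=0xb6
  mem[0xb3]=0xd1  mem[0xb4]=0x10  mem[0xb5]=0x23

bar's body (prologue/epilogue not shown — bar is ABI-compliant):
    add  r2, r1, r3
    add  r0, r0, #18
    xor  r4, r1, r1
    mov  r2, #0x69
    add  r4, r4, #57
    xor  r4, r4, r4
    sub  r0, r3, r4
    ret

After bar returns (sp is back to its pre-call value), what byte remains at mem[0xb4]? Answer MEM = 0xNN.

MEM = 0x8a

prologue: push r0 → mem[0xb5]=0x1a, sp=0xb5
prologue: push r2 → mem[0xb4]=0x8a, sp=0xb4
body[0] add  r2, r1, r3 → r2=0xd6
body[1] add  r0, r0, #18 → r0=0x2c
body[2] xor  r4, r1, r1 → r4=0x00
body[3] mov  r2, #0x69 → r2=0x69
body[4] add  r4, r4, #57 → r4=0x39
body[5] xor  r4, r4, r4 → r4=0x00
body[6] sub  r0, r3, r4 → r0=0x8f
epilogue: pop r2=0x8a, sp=0xb5
epilogue: pop r0=0x1a, sp=0xb6
prologue pushed ['r0', 'r2'] at ['0xb5', '0xb4']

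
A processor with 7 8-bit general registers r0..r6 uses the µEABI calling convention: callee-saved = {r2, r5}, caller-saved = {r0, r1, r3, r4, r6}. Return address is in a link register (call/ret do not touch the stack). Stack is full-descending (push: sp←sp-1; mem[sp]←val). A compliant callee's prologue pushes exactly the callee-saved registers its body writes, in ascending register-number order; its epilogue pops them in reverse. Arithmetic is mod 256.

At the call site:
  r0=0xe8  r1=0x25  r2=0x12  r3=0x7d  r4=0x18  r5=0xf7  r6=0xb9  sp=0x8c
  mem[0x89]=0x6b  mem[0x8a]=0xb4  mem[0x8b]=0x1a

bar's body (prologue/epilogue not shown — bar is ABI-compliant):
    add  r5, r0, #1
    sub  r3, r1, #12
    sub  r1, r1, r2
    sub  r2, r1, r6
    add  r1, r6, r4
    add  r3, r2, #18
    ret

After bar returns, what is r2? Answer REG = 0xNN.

prologue: push r2 → mem[0x8b]=0x12, sp=0x8b
prologue: push r5 → mem[0x8a]=0xf7, sp=0x8a
body[0] add  r5, r0, #1 → r5=0xe9
body[1] sub  r3, r1, #12 → r3=0x19
body[2] sub  r1, r1, r2 → r1=0x13
body[3] sub  r2, r1, r6 → r2=0x5a
body[4] add  r1, r6, r4 → r1=0xd1
body[5] add  r3, r2, #18 → r3=0x6c
epilogue: pop r5=0xf7, sp=0x8b
epilogue: pop r2=0x12, sp=0x8c
r2 is callee-saved → restored

REG = 0x12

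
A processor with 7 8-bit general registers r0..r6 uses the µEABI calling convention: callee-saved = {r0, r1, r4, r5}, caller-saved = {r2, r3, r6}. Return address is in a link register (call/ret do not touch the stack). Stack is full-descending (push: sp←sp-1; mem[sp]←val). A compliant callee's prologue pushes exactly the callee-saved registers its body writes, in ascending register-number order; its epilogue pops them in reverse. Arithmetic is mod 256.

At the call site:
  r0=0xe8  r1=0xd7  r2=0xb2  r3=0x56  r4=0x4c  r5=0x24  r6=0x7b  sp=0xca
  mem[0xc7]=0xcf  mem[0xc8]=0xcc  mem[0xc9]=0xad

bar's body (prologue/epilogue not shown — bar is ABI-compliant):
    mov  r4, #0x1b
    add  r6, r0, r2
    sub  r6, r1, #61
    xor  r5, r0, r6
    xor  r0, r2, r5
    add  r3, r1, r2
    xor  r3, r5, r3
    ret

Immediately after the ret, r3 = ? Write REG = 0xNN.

prologue: push r0 -> mem[0xc9]=0xe8, sp=0xc9
prologue: push r4 -> mem[0xc8]=0x4c, sp=0xc8
prologue: push r5 -> mem[0xc7]=0x24, sp=0xc7
body[0] mov  r4, #0x1b -> r4=0x1b
body[1] add  r6, r0, r2 -> r6=0x9a
body[2] sub  r6, r1, #61 -> r6=0x9a
body[3] xor  r5, r0, r6 -> r5=0x72
body[4] xor  r0, r2, r5 -> r0=0xc0
body[5] add  r3, r1, r2 -> r3=0x89
body[6] xor  r3, r5, r3 -> r3=0xfb
epilogue: pop r5=0x24, sp=0xc8
epilogue: pop r4=0x4c, sp=0xc9
epilogue: pop r0=0xe8, sp=0xca
r3 is caller-saved -> body value

REG = 0xfb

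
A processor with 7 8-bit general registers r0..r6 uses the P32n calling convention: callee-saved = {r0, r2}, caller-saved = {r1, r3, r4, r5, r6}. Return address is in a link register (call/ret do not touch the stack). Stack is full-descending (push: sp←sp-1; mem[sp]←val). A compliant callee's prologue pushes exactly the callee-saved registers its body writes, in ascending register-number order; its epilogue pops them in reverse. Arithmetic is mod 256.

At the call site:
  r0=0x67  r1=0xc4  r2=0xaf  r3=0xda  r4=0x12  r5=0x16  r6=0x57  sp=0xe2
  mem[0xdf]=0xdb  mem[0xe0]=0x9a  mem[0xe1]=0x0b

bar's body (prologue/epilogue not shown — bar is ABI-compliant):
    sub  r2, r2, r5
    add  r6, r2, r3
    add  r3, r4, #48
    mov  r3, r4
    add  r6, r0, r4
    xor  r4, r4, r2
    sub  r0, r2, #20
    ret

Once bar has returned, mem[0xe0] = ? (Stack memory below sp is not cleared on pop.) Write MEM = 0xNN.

prologue: push r0 -> mem[0xe1]=0x67, sp=0xe1
prologue: push r2 -> mem[0xe0]=0xaf, sp=0xe0
body[0] sub  r2, r2, r5 -> r2=0x99
body[1] add  r6, r2, r3 -> r6=0x73
body[2] add  r3, r4, #48 -> r3=0x42
body[3] mov  r3, r4 -> r3=0x12
body[4] add  r6, r0, r4 -> r6=0x79
body[5] xor  r4, r4, r2 -> r4=0x8b
body[6] sub  r0, r2, #20 -> r0=0x85
epilogue: pop r2=0xaf, sp=0xe1
epilogue: pop r0=0x67, sp=0xe2
prologue pushed ['r0', 'r2'] at ['0xe1', '0xe0']

MEM = 0xaf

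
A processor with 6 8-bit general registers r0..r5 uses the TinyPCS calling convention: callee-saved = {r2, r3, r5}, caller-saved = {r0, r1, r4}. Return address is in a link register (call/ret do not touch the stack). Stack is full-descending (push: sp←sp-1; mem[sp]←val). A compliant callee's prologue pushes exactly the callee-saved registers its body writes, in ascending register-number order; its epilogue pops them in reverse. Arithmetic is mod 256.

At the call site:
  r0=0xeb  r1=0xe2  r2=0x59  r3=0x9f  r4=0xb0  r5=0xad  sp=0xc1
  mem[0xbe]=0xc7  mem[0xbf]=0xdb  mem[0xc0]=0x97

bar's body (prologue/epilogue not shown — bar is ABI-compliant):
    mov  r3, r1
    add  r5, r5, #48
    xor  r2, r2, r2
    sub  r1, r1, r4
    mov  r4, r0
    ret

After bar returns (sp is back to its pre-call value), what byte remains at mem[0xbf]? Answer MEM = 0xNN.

MEM = 0x9f

prologue: push r2 -> mem[0xc0]=0x59, sp=0xc0
prologue: push r3 -> mem[0xbf]=0x9f, sp=0xbf
prologue: push r5 -> mem[0xbe]=0xad, sp=0xbe
body[0] mov  r3, r1 -> r3=0xe2
body[1] add  r5, r5, #48 -> r5=0xdd
body[2] xor  r2, r2, r2 -> r2=0x00
body[3] sub  r1, r1, r4 -> r1=0x32
body[4] mov  r4, r0 -> r4=0xeb
epilogue: pop r5=0xad, sp=0xbf
epilogue: pop r3=0x9f, sp=0xc0
epilogue: pop r2=0x59, sp=0xc1
prologue pushed ['r2', 'r3', 'r5'] at ['0xc0', '0xbf', '0xbe']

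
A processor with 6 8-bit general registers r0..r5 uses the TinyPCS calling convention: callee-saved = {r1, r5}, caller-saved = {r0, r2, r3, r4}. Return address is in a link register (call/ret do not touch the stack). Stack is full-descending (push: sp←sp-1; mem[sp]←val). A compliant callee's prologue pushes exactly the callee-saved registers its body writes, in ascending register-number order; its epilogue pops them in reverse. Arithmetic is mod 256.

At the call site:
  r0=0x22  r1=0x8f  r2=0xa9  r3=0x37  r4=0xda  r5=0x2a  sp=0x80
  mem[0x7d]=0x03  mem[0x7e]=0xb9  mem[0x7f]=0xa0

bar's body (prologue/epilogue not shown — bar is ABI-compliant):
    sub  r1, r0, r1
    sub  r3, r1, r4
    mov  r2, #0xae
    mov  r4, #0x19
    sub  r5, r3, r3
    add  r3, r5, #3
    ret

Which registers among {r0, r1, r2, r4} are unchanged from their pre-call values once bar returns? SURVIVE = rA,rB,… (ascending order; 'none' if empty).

prologue: push r1 → mem[0x7f]=0x8f, sp=0x7f
prologue: push r5 → mem[0x7e]=0x2a, sp=0x7e
body[0] sub  r1, r0, r1 → r1=0x93
body[1] sub  r3, r1, r4 → r3=0xb9
body[2] mov  r2, #0xae → r2=0xae
body[3] mov  r4, #0x19 → r4=0x19
body[4] sub  r5, r3, r3 → r5=0x00
body[5] add  r3, r5, #3 → r3=0x03
epilogue: pop r5=0x2a, sp=0x7f
epilogue: pop r1=0x8f, sp=0x80
r0: caller-saved, written=False
r1: callee-saved, written=True
r2: caller-saved, written=True
r4: caller-saved, written=True

SURVIVE = r0,r1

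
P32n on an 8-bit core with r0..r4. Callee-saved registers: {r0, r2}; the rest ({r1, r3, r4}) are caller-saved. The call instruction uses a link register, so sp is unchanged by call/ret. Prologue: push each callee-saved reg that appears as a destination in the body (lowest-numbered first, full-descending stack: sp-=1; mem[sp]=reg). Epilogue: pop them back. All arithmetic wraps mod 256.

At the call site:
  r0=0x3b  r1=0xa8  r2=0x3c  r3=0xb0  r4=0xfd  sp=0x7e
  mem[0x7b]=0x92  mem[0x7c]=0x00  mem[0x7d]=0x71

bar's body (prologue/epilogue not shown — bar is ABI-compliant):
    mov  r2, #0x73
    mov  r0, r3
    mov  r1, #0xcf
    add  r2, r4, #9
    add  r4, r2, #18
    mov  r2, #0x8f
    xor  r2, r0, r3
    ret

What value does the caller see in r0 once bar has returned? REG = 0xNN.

prologue: push r0 -> mem[0x7d]=0x3b, sp=0x7d
prologue: push r2 -> mem[0x7c]=0x3c, sp=0x7c
body[0] mov  r2, #0x73 -> r2=0x73
body[1] mov  r0, r3 -> r0=0xb0
body[2] mov  r1, #0xcf -> r1=0xcf
body[3] add  r2, r4, #9 -> r2=0x06
body[4] add  r4, r2, #18 -> r4=0x18
body[5] mov  r2, #0x8f -> r2=0x8f
body[6] xor  r2, r0, r3 -> r2=0x00
epilogue: pop r2=0x3c, sp=0x7d
epilogue: pop r0=0x3b, sp=0x7e
r0 is callee-saved -> restored

REG = 0x3b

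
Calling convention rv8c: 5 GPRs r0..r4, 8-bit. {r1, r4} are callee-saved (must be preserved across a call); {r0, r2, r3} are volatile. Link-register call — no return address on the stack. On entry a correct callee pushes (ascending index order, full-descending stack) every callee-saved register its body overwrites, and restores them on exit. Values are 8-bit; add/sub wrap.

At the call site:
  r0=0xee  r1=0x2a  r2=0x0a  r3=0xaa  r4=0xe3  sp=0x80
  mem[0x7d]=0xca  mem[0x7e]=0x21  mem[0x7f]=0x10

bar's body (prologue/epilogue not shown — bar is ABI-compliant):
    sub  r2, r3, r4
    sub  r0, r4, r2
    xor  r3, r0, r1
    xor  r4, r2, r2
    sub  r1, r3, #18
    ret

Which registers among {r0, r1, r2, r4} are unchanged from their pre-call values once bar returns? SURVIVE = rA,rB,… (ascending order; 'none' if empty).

prologue: push r1 -> mem[0x7f]=0x2a, sp=0x7f
prologue: push r4 -> mem[0x7e]=0xe3, sp=0x7e
body[0] sub  r2, r3, r4 -> r2=0xc7
body[1] sub  r0, r4, r2 -> r0=0x1c
body[2] xor  r3, r0, r1 -> r3=0x36
body[3] xor  r4, r2, r2 -> r4=0x00
body[4] sub  r1, r3, #18 -> r1=0x24
epilogue: pop r4=0xe3, sp=0x7f
epilogue: pop r1=0x2a, sp=0x80
r0: caller-saved, written=True
r1: callee-saved, written=True
r2: caller-saved, written=True
r4: callee-saved, written=True

SURVIVE = r1,r4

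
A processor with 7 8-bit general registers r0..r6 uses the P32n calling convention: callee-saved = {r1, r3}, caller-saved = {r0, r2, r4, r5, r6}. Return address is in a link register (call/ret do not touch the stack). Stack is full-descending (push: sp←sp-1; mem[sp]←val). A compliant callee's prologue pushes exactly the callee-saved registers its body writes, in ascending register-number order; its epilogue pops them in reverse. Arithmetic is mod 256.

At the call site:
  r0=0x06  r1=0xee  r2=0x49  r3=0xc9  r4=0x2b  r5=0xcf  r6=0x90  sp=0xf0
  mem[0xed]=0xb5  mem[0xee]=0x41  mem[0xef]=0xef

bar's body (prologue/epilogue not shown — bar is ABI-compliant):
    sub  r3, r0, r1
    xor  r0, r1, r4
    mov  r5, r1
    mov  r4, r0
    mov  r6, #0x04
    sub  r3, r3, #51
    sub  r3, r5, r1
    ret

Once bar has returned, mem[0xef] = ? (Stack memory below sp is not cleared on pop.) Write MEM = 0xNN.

MEM = 0xc9

prologue: push r3 → mem[0xef]=0xc9, sp=0xef
body[0] sub  r3, r0, r1 → r3=0x18
body[1] xor  r0, r1, r4 → r0=0xc5
body[2] mov  r5, r1 → r5=0xee
body[3] mov  r4, r0 → r4=0xc5
body[4] mov  r6, #0x04 → r6=0x04
body[5] sub  r3, r3, #51 → r3=0xe5
body[6] sub  r3, r5, r1 → r3=0x00
epilogue: pop r3=0xc9, sp=0xf0
prologue pushed ['r3'] at ['0xef']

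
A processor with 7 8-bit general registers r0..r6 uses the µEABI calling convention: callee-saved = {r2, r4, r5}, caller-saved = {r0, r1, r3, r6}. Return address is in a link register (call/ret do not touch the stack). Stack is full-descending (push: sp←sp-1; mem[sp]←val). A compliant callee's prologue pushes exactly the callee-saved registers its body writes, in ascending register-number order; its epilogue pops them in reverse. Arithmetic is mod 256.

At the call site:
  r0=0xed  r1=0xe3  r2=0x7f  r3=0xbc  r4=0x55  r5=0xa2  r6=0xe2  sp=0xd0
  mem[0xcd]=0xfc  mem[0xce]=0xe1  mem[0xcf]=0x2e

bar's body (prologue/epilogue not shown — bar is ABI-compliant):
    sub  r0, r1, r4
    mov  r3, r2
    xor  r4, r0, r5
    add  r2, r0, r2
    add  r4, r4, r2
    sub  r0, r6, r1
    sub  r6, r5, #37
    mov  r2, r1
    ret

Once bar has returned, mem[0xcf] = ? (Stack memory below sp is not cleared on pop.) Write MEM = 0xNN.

MEM = 0x7f

prologue: push r2 -> mem[0xcf]=0x7f, sp=0xcf
prologue: push r4 -> mem[0xce]=0x55, sp=0xce
body[0] sub  r0, r1, r4 -> r0=0x8e
body[1] mov  r3, r2 -> r3=0x7f
body[2] xor  r4, r0, r5 -> r4=0x2c
body[3] add  r2, r0, r2 -> r2=0x0d
body[4] add  r4, r4, r2 -> r4=0x39
body[5] sub  r0, r6, r1 -> r0=0xff
body[6] sub  r6, r5, #37 -> r6=0x7d
body[7] mov  r2, r1 -> r2=0xe3
epilogue: pop r4=0x55, sp=0xcf
epilogue: pop r2=0x7f, sp=0xd0
prologue pushed ['r2', 'r4'] at ['0xcf', '0xce']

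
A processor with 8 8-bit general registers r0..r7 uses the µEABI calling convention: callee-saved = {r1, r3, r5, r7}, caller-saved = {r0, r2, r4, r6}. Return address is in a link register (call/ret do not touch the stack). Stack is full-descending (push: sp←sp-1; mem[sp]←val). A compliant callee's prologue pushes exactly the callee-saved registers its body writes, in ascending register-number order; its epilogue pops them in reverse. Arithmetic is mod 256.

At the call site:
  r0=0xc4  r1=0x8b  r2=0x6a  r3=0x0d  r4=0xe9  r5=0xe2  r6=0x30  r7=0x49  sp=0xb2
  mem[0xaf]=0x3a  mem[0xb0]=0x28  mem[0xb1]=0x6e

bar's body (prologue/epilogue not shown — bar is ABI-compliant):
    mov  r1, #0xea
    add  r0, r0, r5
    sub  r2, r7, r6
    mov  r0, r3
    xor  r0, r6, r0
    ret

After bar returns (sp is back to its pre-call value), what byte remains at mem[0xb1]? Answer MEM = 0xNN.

MEM = 0x8b

prologue: push r1 -> mem[0xb1]=0x8b, sp=0xb1
body[0] mov  r1, #0xea -> r1=0xea
body[1] add  r0, r0, r5 -> r0=0xa6
body[2] sub  r2, r7, r6 -> r2=0x19
body[3] mov  r0, r3 -> r0=0x0d
body[4] xor  r0, r6, r0 -> r0=0x3d
epilogue: pop r1=0x8b, sp=0xb2
prologue pushed ['r1'] at ['0xb1']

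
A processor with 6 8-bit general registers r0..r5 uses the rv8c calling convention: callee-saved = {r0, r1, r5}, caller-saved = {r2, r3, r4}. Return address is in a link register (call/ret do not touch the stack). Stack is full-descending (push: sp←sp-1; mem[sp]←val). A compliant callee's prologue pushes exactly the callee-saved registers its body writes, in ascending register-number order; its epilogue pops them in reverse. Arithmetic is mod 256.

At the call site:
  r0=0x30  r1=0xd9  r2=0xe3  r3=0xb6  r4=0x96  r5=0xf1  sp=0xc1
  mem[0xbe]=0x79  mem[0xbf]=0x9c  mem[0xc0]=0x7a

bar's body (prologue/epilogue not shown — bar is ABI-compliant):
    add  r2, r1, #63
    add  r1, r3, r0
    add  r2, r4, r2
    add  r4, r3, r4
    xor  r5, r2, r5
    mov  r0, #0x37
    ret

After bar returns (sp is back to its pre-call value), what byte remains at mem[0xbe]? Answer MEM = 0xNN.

prologue: push r0 -> mem[0xc0]=0x30, sp=0xc0
prologue: push r1 -> mem[0xbf]=0xd9, sp=0xbf
prologue: push r5 -> mem[0xbe]=0xf1, sp=0xbe
body[0] add  r2, r1, #63 -> r2=0x18
body[1] add  r1, r3, r0 -> r1=0xe6
body[2] add  r2, r4, r2 -> r2=0xae
body[3] add  r4, r3, r4 -> r4=0x4c
body[4] xor  r5, r2, r5 -> r5=0x5f
body[5] mov  r0, #0x37 -> r0=0x37
epilogue: pop r5=0xf1, sp=0xbf
epilogue: pop r1=0xd9, sp=0xc0
epilogue: pop r0=0x30, sp=0xc1
prologue pushed ['r0', 'r1', 'r5'] at ['0xc0', '0xbf', '0xbe']

MEM = 0xf1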